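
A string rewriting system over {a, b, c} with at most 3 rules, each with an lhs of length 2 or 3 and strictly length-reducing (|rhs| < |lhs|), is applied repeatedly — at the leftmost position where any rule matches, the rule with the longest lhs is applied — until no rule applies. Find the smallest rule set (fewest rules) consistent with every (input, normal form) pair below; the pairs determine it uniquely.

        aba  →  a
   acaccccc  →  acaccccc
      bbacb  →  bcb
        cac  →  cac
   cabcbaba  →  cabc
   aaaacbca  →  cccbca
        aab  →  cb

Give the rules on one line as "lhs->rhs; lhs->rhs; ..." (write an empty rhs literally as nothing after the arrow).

aa->c; ba->

  | aba => a
  | acaccccc
  | bbacb => bcb
  | cac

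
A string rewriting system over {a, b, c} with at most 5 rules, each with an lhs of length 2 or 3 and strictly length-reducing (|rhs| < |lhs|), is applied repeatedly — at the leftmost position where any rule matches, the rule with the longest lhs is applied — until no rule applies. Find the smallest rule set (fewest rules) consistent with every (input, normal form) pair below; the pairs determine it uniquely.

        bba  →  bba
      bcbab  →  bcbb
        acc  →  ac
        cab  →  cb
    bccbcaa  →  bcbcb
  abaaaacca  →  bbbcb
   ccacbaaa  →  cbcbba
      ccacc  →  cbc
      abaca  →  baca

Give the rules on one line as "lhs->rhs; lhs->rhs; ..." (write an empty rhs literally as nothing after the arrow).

aa->b; ab->b; cc->c; cca->cb

  | bba
  | bcbab => bcbb
  | acc => ac
  | cab => cb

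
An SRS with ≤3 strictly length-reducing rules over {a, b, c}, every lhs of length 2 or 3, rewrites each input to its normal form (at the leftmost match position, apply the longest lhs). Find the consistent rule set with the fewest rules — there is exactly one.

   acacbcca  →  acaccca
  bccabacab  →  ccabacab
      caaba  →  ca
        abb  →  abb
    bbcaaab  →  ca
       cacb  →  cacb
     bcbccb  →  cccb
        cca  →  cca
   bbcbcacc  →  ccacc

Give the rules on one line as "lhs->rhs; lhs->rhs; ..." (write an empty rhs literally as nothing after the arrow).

  | acacbcca => acaccca
  | bccabacab => ccabacab
  | caaba => ca
  | abb

aab->; bc->c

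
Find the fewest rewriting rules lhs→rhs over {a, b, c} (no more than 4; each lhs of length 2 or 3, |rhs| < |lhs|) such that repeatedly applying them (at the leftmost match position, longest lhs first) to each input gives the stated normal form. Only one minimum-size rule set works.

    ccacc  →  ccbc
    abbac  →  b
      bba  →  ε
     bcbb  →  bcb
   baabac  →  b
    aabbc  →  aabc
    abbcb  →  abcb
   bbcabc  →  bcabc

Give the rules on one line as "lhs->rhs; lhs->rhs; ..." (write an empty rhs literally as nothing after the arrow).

ac->b; ba->; bb->b

  | ccacc => ccbc
  | abbac => abac => ac => b
  | bba => ba => ε
  | bcbb => bcb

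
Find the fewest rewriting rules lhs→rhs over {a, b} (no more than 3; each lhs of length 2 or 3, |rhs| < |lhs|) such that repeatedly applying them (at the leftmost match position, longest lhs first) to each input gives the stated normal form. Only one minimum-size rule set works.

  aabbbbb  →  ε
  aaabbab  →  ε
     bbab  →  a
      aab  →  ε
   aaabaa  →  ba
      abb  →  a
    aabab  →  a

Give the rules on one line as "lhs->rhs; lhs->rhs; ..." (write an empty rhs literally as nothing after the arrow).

  | aabbbbb => bbbbbb => bbbb => bb => ε
  | aaabbab => babbab => baabb => bbbb => bb => ε
  | bbab => abb => a
  | aab => bb => ε

aa->b; bb->; bba->ab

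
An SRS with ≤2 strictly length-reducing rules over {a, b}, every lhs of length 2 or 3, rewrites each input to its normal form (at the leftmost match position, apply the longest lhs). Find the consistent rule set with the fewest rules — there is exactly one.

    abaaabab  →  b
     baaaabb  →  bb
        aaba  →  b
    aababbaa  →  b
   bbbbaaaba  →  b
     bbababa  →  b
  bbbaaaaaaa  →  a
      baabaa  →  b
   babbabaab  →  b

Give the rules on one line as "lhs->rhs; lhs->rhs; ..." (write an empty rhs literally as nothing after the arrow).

aa->b; ba->

  | abaaabab => aaabab => babab => bab => b
  | baaaabb => aaabb => babb => bb
  | aaba => bba => b
  | aababbaa => bbabbaa => bbbaa => bba => b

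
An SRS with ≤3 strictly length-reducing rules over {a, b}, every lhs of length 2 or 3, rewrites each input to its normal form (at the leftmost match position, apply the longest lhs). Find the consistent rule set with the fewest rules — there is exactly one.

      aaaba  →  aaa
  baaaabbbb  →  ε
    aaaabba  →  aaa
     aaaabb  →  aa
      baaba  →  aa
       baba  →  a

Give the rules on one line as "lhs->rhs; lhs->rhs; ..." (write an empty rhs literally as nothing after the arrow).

  | aaaba => aaa
  | baaaabbbb => aaaabbbb => aaabbb => aabb => ab => ε
  | aaaabba => aaaba => aaa
  | aaaabb => aaab => aa

ab->; ba->a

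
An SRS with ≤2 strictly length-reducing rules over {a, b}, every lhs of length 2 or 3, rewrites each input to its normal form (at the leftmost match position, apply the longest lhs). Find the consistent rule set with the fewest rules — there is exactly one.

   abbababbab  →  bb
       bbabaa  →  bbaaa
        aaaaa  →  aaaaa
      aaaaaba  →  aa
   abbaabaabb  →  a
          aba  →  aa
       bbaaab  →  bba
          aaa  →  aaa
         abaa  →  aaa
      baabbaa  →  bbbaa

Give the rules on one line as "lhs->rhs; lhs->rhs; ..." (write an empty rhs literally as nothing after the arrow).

aab->b; ab->a

  | abbababbab => abababbab => aababbab => babbab => babab => baab => bb
  | bbabaa => bbaaa
  | aaaaa
  | aaaaaba => aaaba => aba => aa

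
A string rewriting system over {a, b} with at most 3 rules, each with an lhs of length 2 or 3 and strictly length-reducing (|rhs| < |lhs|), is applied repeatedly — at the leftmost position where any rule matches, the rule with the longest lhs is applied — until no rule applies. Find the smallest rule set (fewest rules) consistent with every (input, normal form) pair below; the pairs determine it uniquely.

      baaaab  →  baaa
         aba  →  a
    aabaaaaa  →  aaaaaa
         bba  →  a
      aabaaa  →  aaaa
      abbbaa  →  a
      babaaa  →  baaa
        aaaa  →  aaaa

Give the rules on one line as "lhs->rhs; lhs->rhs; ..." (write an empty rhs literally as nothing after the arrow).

  | baaaab => baaa
  | aba => a
  | aabaaaaa => aaaaaa
  | bba => bb => a

ab->; bb->a; bba->bb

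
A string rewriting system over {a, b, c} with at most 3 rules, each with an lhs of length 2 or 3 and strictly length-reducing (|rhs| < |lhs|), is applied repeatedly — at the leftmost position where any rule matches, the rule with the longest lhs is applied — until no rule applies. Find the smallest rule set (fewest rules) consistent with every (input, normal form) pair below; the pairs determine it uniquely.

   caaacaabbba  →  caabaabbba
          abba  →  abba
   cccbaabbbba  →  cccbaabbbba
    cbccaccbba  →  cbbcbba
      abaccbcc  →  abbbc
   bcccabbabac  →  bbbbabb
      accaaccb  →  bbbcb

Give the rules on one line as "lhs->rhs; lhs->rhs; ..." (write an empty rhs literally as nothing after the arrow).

  | caaacaabbba => caabaabbba
  | abba
  | cccbaabbbba
  | cbccaccbba => cacaccbba => cbaccbba => cbbcbba

ac->b; bca->bb; bcc->ac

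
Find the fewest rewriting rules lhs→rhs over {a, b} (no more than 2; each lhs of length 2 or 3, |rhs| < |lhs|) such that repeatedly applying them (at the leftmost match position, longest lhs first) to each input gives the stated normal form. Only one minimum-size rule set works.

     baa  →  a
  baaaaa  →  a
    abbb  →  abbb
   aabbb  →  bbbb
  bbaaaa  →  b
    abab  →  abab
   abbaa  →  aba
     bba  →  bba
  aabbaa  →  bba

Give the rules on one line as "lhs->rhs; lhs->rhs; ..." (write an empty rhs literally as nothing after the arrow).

aa->b; baa->a

  | baa => a
  | baaaaa => aaaa => baa => a
  | abbb
  | aabbb => bbbb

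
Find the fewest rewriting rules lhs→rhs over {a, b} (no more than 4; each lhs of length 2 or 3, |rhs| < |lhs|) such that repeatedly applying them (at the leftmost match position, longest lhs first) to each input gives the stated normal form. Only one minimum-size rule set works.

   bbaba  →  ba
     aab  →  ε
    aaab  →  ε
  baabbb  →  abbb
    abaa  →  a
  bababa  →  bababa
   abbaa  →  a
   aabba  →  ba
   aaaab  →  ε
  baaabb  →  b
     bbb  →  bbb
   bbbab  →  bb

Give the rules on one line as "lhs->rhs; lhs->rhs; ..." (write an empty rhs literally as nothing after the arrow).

aa->a; aab->; baa->a; bba->

  | bbaba => ba
  | aab => ε
  | aaab => aab => ε
  | baabbb => abbb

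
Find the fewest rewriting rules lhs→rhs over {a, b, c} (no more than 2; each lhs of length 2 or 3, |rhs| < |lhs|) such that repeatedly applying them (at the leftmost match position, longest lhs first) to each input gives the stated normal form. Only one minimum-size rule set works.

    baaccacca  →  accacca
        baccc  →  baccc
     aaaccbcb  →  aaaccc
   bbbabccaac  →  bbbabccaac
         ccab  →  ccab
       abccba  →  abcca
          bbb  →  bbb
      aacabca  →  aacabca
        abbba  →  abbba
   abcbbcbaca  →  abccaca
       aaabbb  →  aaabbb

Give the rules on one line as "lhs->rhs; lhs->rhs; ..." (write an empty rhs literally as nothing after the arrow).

baa->a; cb->c

  | baaccacca => accacca
  | baccc
  | aaaccbcb => aaacccb => aaaccc
  | bbbabccaac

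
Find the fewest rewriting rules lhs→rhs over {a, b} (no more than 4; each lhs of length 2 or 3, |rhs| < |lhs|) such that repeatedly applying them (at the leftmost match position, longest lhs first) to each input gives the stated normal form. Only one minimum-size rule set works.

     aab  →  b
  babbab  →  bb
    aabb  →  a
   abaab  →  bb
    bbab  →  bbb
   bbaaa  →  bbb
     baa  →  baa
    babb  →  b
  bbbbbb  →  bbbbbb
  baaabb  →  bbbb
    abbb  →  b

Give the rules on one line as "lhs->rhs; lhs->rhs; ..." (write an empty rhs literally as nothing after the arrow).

  | aab => ab => b
  | babbab => bab => bb
  | aabb => a
  | abaab => baab => bab => bb

aaa->b; ab->b; abb->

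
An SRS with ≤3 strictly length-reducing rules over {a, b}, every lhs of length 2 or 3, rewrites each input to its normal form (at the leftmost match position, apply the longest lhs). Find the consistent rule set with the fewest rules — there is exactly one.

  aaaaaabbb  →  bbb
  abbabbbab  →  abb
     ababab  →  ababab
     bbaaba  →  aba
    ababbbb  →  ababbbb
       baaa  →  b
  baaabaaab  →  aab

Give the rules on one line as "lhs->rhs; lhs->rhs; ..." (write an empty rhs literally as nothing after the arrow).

  | aaaaaabbb => aaabbb => bbb
  | abbabbbab => abbbab => abb
  | ababab
  | bbaaba => aba

aaa->; bba->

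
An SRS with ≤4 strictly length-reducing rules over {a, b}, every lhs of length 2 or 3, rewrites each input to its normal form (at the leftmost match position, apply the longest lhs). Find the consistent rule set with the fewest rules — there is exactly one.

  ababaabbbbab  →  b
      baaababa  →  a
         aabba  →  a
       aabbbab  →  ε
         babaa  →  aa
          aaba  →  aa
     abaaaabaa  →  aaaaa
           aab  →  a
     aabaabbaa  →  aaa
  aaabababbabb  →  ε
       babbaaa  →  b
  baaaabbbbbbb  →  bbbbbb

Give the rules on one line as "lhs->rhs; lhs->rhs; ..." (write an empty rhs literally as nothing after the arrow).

  | ababaabbbbab => abaabbbbab => aabbbbab => abbbab => bbab => b
  | baaababa => baababa => bababa => aba => a
  | aabba => aba => a
  | aabbbab => abbab => bab => ε

ab->; ba->b; bab->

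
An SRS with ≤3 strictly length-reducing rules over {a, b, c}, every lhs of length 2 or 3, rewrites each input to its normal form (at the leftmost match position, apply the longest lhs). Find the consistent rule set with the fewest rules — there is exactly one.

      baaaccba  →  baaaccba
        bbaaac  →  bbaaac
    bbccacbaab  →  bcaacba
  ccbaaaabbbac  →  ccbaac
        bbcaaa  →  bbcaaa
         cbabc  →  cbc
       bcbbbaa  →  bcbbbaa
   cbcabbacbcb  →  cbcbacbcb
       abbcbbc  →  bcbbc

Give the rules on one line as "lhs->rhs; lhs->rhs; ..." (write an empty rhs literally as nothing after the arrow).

  | baaaccba
  | bbaaac
  | bbccacbaab => bcaacbaab => bcaacba
  | ccbaaaabbbac => ccbaaabbac => ccbaabac => ccbaac

ab->; bcc->ca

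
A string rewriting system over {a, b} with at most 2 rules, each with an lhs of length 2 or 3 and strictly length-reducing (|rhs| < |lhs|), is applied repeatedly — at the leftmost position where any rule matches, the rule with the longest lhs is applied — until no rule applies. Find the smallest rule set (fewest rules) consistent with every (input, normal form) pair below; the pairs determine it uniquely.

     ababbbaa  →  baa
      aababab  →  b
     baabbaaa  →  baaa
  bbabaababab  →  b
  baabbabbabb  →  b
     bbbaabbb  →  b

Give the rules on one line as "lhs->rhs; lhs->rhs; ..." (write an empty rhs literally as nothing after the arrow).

  | ababbbaa => babbbaa => bbbbaa => bbbaa => bbaa => baa
  | aababab => ababab => babab => bbab => bab => bb => b
  | baabbaaa => babbaaa => bbbaaa => bbaaa => baaa
  | bbabaababab => babaababab => bbaababab => baababab => bababab => bbabab => babab => bbab => bab => bb => b

ab->b; bb->b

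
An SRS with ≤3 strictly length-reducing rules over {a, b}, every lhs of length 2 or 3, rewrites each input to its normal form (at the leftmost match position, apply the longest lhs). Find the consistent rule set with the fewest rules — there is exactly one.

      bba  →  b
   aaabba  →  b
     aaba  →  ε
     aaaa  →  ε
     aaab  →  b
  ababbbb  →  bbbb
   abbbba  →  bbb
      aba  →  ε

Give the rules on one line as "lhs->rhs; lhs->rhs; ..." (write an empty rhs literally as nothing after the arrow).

  | bba => b
  | aaabba => abba => bba => b
  | aaba => ba => ε
  | aaaa => aa => ε

aa->; ab->b; ba->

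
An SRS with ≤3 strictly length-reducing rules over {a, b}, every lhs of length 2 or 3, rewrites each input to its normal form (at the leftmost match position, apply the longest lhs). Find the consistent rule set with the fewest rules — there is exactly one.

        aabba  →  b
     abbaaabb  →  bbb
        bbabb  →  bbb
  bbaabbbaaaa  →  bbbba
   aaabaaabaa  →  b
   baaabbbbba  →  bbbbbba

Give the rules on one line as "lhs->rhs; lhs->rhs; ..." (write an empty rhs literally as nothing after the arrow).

ab->; aba->b; baa->ab

  | aabba => aba => b
  | abbaaabb => baaabb => ababb => bbb
  | bbabb => bbb
  | bbaabbbaaaa => babbbbaaaa => bbbbaaaa => bbbabaa => bbbba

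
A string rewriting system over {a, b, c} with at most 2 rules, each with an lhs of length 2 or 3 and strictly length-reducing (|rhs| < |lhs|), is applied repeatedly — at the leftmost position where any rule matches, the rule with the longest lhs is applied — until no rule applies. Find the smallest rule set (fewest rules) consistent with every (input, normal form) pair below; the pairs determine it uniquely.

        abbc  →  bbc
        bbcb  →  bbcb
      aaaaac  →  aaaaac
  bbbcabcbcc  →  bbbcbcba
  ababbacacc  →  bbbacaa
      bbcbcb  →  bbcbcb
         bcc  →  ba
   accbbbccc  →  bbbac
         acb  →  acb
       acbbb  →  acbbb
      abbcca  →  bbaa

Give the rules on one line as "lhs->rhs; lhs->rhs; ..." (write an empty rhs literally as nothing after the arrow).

  | abbc => bbc
  | bbcb
  | aaaaac
  | bbbcabcbcc => bbbcbcbcc => bbbcbcba

ab->b; cc->a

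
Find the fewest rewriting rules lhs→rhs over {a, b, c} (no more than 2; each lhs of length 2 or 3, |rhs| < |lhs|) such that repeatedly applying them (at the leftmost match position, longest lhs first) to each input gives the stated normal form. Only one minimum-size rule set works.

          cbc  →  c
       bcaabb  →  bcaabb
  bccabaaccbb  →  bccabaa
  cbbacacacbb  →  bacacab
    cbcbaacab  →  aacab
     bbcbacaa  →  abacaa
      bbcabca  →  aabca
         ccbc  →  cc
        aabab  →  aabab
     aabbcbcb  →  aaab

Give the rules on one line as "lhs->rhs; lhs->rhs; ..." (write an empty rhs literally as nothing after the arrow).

bbc->a; cb->

  | cbc => c
  | bcaabb
  | bccabaaccbb => bccabaacb => bccabaa
  | cbbacacacbb => bacacacbb => bacacab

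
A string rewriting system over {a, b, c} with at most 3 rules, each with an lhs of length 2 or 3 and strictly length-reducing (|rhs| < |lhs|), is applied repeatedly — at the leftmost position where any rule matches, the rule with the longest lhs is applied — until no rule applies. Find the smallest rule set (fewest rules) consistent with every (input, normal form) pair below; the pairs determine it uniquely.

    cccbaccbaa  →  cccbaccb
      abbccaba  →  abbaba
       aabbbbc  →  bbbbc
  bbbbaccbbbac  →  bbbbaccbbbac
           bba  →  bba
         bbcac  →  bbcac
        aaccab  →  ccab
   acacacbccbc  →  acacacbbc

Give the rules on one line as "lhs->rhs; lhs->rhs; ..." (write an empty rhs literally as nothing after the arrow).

  | cccbaccbaa => cccbaccb
  | abbccaba => abbaba
  | aabbbbc => bbbbc
  | bbbbaccbbbac

aa->; bcc->b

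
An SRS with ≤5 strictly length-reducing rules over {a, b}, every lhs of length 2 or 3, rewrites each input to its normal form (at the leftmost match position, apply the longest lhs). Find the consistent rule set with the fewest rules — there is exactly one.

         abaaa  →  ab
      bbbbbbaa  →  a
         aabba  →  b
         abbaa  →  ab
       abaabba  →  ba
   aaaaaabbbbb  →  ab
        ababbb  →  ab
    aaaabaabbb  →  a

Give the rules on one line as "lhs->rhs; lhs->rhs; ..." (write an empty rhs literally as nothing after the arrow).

  | abaaa => ab
  | bbbbbbaa => abbbaa => aaaa => a
  | aabba => bbba => aa => b
  | abbaa => abaa => abb => ab

aa->b; aaa->; bb->b; bbb->a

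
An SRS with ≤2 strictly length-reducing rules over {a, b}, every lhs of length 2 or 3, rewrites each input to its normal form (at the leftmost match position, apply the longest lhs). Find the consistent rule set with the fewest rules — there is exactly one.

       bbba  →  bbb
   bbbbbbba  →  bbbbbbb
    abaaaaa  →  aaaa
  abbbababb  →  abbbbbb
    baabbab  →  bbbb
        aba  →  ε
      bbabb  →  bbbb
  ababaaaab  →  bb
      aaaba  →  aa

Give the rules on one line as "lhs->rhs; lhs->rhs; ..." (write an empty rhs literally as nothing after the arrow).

  | bbba => bbb
  | bbbbbbba => bbbbbbb
  | abaaaaa => aaaa
  | abbbababb => abbbbabb => abbbbbb

aba->; ba->b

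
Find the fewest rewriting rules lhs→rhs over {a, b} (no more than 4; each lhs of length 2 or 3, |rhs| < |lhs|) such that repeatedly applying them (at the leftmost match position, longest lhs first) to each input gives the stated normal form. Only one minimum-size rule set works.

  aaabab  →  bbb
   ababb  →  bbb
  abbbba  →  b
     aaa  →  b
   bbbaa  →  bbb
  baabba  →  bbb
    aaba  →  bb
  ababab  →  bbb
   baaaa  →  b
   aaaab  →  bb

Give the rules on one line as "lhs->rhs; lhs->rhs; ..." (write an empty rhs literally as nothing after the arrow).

  | aaabab => babab => bbab => bbb
  | ababb => aabb => bbb
  | abbbba => abbba => abba => aba => aa => b
  | aaa => ba => b

aa->b; ab->a; ba->b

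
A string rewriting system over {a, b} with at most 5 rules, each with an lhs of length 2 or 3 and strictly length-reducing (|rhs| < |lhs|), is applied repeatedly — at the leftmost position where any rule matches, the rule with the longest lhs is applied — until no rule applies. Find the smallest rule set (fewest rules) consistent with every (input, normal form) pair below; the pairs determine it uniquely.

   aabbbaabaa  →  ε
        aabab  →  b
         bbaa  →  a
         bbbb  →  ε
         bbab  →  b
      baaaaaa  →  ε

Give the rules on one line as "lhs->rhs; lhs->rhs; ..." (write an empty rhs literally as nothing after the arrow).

  | aabbbaabaa => aabaabaa => aaaabaa => abaa => aaa => ε
  | aabab => aaab => b
  | bbaa => a
  | bbbb => bb => ε

aaa->; ba->a; bb->; bba->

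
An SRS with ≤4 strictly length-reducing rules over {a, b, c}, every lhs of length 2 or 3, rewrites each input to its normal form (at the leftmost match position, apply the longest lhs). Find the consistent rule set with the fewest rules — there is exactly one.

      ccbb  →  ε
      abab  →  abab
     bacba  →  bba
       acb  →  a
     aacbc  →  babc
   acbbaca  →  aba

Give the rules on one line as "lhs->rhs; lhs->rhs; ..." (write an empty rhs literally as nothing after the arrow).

  | ccbb => cb => ε
  | abab
  | bacba => bba
  | acb => a

aac->ba; bac->b; cb->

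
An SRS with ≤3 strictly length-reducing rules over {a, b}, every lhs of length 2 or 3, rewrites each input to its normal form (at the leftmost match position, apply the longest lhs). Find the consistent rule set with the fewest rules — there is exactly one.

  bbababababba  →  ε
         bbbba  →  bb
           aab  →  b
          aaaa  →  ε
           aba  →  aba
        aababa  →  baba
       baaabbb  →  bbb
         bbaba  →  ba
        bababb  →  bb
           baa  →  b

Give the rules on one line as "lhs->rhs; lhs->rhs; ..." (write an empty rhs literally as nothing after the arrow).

aa->; abb->b; bba->

  | bbababababba => babababba => bababba => babba => bba => ε
  | bbbba => bb
  | aab => b
  | aaaa => aa => ε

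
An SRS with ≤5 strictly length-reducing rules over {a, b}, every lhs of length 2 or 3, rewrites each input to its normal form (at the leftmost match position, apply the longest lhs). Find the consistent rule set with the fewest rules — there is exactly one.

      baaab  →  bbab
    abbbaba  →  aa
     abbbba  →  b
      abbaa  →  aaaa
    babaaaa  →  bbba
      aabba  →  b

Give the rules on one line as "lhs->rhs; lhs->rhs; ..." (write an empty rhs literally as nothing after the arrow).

aab->a; aba->b; abb->aa; baa->bb

  | baaab => bbab
  | abbbaba => aababa => aaba => aa
  | abbbba => aabba => aba => b
  | abbaa => aaaa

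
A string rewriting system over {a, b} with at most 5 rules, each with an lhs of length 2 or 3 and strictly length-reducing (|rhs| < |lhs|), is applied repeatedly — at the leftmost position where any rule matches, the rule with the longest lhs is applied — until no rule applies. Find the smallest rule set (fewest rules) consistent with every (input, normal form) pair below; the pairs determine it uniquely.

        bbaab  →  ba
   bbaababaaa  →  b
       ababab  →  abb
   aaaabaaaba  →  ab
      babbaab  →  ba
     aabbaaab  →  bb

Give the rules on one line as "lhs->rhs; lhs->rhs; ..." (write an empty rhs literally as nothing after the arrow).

  | bbaab => bab => ba
  | bbaababaaa => bababaaa => baabaaa => bbaaa => baa => b
  | ababab => abaab => abb
  | aaaabaaaba => ababaaaba => abaaaaba => abababa => abaaba => abba => ab

aa->; aaa->ab; bab->ba; bba->b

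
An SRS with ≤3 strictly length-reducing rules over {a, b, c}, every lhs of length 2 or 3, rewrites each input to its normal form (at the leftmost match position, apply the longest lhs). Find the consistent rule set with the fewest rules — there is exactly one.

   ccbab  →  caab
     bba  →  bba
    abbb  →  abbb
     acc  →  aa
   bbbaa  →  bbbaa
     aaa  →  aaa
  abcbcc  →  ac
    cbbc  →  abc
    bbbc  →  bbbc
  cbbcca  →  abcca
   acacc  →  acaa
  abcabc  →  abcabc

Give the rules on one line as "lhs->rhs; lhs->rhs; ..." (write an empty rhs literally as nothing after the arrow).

  | ccbab => caab
  | bba
  | abbb
  | acc => aa

acc->aa; bac->; cb->a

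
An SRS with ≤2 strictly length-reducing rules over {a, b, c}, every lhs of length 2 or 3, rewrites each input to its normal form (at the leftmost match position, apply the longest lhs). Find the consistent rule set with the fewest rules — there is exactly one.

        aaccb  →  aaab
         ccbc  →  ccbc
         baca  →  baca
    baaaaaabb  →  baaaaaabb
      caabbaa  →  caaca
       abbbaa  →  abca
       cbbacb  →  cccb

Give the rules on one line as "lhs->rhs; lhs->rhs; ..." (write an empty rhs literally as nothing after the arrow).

  | aaccb => aaab
  | ccbc
  | baca
  | baaaaaabb

acc->aa; bba->c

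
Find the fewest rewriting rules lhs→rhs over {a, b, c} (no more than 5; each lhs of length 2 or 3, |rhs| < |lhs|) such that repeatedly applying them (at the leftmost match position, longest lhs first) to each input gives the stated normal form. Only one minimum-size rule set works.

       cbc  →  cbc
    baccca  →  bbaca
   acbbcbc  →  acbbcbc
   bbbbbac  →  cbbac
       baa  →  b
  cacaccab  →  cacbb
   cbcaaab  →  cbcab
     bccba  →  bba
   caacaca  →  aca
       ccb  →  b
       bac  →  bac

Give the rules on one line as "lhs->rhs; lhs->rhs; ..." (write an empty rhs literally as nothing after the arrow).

  | cbc
  | baccca => bbaca
  | acbbcbc
  | bbbbbac => cbbac

aa->; acc->ba; bbb->c; cc->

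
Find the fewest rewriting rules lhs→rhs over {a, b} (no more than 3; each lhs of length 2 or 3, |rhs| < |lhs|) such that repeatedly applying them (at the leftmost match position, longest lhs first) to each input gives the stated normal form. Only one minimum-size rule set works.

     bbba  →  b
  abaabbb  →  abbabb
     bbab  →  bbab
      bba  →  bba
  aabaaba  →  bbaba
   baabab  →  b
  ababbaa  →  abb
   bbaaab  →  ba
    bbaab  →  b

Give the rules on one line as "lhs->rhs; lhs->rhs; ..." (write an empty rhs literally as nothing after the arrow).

aa->b; aab->ba; bbb->a

  | bbba => aa => b
  | abaabbb => abbabb
  | bbab
  | bba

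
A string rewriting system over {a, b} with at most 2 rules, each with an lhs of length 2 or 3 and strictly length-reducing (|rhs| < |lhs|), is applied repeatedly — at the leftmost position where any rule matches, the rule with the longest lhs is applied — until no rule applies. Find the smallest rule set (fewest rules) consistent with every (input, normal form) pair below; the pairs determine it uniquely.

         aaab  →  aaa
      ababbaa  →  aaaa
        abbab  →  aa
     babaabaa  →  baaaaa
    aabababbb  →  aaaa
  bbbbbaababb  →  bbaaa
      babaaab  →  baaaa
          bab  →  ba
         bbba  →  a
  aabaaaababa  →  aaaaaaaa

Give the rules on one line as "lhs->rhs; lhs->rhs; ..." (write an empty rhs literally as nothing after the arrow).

ab->a; bbb->

  | aaab => aaa
  | ababbaa => aabbaa => aabaa => aaaa
  | abbab => abab => aab => aa
  | babaabaa => baaabaa => baaaaa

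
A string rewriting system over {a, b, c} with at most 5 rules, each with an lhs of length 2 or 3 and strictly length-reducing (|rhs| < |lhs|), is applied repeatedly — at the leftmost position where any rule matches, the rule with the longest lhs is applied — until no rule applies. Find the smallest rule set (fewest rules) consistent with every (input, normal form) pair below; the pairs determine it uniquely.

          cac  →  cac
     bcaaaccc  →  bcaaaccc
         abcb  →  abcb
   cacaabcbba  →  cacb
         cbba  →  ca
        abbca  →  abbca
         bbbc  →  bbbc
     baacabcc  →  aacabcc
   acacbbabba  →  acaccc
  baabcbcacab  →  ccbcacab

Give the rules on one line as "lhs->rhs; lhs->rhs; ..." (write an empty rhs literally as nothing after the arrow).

  | cac
  | bcaaaccc
  | abcb
  | cacaabcbba => cacccbba => cacccba => caccca => cacb

aab->c; aba->cc; ba->a; cca->b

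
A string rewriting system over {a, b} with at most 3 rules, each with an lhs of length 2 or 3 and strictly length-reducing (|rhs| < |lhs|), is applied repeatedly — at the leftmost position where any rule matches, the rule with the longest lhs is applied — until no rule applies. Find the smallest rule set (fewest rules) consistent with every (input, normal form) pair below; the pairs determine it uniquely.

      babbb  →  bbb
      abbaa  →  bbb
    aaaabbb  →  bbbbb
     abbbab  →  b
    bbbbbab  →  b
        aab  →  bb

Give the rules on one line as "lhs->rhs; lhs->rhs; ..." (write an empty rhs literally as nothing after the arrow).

aa->b; ab->b; bab->ab

  | babbb => abbb => bbb
  | abbaa => bbaa => bbb
  | aaaabbb => baabbb => bbbbb
  | abbbab => bbbab => bbab => bab => ab => b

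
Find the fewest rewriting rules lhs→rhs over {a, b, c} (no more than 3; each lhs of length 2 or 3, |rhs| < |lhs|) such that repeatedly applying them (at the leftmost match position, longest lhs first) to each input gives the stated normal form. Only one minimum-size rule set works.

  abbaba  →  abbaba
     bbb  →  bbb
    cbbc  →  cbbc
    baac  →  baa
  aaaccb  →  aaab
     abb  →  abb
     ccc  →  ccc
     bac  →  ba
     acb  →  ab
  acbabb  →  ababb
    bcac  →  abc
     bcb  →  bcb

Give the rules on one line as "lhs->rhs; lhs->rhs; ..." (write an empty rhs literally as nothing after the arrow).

  | abbaba
  | bbb
  | cbbc
  | baac => baa

ac->a; bca->ab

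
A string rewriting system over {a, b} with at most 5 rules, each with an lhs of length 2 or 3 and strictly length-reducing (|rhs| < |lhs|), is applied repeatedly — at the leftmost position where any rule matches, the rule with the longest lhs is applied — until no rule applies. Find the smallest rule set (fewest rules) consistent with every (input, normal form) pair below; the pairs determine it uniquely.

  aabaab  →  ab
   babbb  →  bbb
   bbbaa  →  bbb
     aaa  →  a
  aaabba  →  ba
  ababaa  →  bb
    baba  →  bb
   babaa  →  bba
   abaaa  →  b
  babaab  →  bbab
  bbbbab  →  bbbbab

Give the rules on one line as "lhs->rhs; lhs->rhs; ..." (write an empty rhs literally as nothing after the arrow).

aa->; aab->a; aba->b; abb->b

  | aabaab => aaab => ab
  | babbb => bbb
  | bbbaa => bbb
  | aaa => a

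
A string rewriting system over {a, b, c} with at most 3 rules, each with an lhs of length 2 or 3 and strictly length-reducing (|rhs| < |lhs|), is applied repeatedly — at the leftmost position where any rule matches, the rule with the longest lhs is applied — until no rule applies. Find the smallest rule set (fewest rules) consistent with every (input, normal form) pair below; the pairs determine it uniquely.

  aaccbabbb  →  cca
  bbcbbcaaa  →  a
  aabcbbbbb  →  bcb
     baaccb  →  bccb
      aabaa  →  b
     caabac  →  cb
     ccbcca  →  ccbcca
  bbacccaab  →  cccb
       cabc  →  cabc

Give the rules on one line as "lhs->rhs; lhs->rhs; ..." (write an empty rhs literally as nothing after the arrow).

  | aaccbabbb => ccbabbb => ccbaab => ccbb => cca
  | bbcbbcaaa => acbbcaaa => bbcaaa => acaaa => aaa => a
  | aabcbbbbb => bcbbbbb => bcabbb => bcaab => bcb
  | baaccb => bccb

aa->; ac->; bb->a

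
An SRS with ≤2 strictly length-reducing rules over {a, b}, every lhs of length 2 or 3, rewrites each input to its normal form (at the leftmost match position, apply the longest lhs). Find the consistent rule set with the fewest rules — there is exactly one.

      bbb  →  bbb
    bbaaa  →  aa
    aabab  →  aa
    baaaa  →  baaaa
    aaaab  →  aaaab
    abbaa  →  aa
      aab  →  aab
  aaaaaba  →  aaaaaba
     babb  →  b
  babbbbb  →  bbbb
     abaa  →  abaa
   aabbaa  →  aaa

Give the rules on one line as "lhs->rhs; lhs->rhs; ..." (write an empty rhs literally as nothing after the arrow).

  | bbb
  | bbaaa => aa
  | aabab => aa
  | baaaa

bab->; bba->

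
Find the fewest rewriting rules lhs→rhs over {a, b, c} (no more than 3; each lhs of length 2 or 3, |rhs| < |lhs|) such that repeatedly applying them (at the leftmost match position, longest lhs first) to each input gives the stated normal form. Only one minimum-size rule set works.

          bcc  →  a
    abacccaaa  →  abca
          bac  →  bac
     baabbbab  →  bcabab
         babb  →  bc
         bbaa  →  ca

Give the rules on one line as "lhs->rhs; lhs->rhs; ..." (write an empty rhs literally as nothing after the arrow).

aa->c; bb->a; cc->b

  | bcc => bb => a
  | abacccaaa => ababcaaa => ababcca => ababba => abaaa => abca
  | bac
  | baabbbab => bcbbbab => bcabab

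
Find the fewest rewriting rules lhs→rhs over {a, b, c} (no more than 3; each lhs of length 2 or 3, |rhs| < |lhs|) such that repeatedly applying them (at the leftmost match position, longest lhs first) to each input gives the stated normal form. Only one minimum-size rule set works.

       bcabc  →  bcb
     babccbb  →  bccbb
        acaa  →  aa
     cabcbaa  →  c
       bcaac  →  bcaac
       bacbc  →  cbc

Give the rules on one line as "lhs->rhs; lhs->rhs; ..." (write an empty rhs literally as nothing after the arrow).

abc->b; aca->a; ba->

  | bcabc => bcb
  | babccbb => bccbb
  | acaa => aa
  | cabcbaa => cbbaa => cba => c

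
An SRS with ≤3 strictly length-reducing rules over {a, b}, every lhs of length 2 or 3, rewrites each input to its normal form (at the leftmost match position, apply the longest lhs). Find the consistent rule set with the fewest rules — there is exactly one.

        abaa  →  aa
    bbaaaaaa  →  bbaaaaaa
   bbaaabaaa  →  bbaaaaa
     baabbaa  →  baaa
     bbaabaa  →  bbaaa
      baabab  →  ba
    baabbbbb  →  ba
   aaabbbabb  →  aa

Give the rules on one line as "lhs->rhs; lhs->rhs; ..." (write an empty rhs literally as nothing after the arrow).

ab->; abb->ab

  | abaa => aa
  | bbaaaaaa
  | bbaaabaaa => bbaaaaa
  | baabbaa => baabaa => baaa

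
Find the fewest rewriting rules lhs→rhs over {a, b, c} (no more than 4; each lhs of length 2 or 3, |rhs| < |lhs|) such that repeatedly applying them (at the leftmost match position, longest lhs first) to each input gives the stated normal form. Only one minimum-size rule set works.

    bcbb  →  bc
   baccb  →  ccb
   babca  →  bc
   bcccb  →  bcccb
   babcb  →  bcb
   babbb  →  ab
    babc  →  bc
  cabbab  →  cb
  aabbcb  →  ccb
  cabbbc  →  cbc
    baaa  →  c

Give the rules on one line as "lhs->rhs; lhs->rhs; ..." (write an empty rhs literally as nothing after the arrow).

aa->c; ba->; bb->a; ca->c

  | bcbb => bca => bc
  | baccb => ccb
  | babca => bca => bc
  | bcccb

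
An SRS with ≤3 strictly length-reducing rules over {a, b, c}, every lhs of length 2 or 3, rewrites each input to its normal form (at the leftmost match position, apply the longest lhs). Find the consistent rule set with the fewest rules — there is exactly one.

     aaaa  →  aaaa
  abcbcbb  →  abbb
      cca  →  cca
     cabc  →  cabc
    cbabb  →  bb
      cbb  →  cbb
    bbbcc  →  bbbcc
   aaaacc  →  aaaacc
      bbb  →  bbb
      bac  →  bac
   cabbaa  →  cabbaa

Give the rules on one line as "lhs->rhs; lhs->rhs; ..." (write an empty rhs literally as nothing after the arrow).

cba->; cbc->

  | aaaa
  | abcbcbb => abbb
  | cca
  | cabc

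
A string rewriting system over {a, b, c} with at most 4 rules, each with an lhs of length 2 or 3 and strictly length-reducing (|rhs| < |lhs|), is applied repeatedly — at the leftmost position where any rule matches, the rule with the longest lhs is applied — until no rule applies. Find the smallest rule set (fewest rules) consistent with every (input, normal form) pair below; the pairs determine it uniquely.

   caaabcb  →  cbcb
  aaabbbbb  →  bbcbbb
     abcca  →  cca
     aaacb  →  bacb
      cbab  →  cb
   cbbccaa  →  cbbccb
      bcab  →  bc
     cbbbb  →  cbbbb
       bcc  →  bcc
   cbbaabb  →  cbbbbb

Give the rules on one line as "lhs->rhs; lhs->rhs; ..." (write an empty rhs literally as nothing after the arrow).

  | caaabcb => cbabcb => cbcb
  | aaabbbbb => babbbbb => bbcbbb
  | abcca => cca
  | aaacb => bacb

aa->b; ab->; abb->bc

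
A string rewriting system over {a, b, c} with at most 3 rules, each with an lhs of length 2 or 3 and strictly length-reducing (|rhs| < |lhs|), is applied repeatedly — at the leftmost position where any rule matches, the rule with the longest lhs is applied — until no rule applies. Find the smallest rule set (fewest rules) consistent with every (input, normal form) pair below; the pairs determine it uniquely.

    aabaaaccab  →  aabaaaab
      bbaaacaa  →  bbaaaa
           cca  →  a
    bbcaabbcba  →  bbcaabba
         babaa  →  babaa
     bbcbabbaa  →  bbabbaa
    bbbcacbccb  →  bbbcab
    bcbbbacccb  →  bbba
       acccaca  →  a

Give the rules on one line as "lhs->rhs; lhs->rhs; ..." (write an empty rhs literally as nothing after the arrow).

  | aabaaaccab => aabaaaab
  | bbaaacaa => bbaaaa
  | cca => a
  | bbcaabbcba => bbcaabba

aca->a; cb->; cc->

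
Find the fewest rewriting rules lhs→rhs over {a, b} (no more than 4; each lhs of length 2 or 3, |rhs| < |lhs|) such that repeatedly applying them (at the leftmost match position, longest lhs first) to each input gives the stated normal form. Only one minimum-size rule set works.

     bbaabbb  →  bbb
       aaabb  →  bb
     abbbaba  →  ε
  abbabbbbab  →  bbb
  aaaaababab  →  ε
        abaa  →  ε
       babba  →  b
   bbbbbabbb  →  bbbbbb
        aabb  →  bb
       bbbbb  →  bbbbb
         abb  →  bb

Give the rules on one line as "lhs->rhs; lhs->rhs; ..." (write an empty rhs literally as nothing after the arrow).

  | bbaabbb => abbb => bbb
  | aaabb => abb => bb
  | abbbaba => bbbaba => bba => ε
  | abbabbbbab => bbabbbbab => bbbbab => bbb

aa->; ab->; abb->bb; bba->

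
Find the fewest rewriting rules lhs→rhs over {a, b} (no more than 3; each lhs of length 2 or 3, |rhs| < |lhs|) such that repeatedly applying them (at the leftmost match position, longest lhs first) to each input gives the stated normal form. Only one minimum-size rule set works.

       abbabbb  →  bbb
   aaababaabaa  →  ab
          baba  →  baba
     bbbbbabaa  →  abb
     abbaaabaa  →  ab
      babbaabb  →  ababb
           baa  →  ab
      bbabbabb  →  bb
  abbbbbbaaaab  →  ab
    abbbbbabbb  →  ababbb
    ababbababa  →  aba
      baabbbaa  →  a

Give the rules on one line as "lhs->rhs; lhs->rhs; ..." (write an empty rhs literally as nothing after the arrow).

  | abbabbb => aabbb => bbb
  | aaababaabaa => ababaabaa => abaabbaa => aabbbaa => bbbaa => baa => ab
  | baba
  | bbbbbabaa => bbbabaa => babaa => baab => abb

aa->; baa->ab; bba->a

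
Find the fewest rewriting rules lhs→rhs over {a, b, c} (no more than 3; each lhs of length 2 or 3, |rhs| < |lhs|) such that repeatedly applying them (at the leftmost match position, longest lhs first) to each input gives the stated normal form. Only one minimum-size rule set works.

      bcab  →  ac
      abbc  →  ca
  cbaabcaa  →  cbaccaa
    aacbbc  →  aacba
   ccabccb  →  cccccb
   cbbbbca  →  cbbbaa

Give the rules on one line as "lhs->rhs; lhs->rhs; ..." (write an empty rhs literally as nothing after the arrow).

ab->c; bc->a

  | bcab => aab => ac
  | abbc => cbc => ca
  | cbaabcaa => cbaccaa
  | aacbbc => aacba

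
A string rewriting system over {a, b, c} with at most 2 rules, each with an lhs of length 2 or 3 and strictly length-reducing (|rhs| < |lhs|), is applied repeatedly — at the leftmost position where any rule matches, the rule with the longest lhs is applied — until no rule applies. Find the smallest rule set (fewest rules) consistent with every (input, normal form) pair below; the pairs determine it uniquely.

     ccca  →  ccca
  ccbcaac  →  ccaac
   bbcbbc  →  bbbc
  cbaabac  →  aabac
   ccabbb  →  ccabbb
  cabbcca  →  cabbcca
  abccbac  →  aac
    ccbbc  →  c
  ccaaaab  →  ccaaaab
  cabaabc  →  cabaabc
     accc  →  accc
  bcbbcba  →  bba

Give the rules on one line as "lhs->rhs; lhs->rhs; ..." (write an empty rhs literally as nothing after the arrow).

bca->a; cb->

  | ccca
  | ccbcaac => ccaac
  | bbcbbc => bbbc
  | cbaabac => aabac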